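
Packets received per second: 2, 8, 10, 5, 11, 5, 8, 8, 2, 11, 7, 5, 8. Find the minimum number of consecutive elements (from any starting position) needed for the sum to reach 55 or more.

add 2: running sum 2 < 55
add 8: running sum 10 < 55
add 10: running sum 20 < 55
add 5: running sum 25 < 55
add 11: running sum 36 < 55
add 5: running sum 41 < 55
add 8: running sum 49 < 55
end 7: [8, 10, 5, 11, 5, 8, 8] sum 55, len 7
end 8: [8, 10, 5, 11, 5, 8, 8, 2] sum 57, len 8
end 9: [10, 5, 11, 5, 8, 8, 2, 11] sum 60, len 8
end 10: [5, 11, 5, 8, 8, 2, 11, 7] sum 57, len 8
end 11: [11, 5, 8, 8, 2, 11, 7, 5] sum 57, len 8
end 12: [11, 5, 8, 8, 2, 11, 7, 5, 8] sum 65, len 9
Shortest qualifying length: 7.

7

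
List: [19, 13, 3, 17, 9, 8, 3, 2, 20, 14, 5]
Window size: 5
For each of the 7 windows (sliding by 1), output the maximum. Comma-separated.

[19, 13, 3, 17, 9] → max 19
[13, 3, 17, 9, 8] → max 17
[3, 17, 9, 8, 3] → max 17
[17, 9, 8, 3, 2] → max 17
[9, 8, 3, 2, 20] → max 20
[8, 3, 2, 20, 14] → max 20
[3, 2, 20, 14, 5] → max 20

19, 17, 17, 17, 20, 20, 20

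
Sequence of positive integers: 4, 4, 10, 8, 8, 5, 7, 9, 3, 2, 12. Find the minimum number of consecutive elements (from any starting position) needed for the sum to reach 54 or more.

8

Extend right; whenever the sum reaches 54, record the length and shrink from the left:
add 4: running sum 4 < 54
add 4: running sum 8 < 54
add 10: running sum 18 < 54
add 8: running sum 26 < 54
add 8: running sum 34 < 54
add 5: running sum 39 < 54
add 7: running sum 46 < 54
end 7: [4, 4, 10, 8, 8, 5, 7, 9] sum 55, len 8
end 8: [4, 10, 8, 8, 5, 7, 9, 3] sum 54, len 8
end 9: [4, 10, 8, 8, 5, 7, 9, 3, 2] sum 56, len 9
end 10: [8, 8, 5, 7, 9, 3, 2, 12] sum 54, len 8
Shortest qualifying length: 8.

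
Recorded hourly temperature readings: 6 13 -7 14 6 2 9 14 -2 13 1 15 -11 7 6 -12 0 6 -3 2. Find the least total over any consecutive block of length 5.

6 13 -7 14 6 → sum 32
13 -7 14 6 2 → sum 28
-7 14 6 2 9 → sum 24
14 6 2 9 14 → sum 45
6 2 9 14 -2 → sum 29
2 9 14 -2 13 → sum 36
9 14 -2 13 1 → sum 35
14 -2 13 1 15 → sum 41
-2 13 1 15 -11 → sum 16
13 1 15 -11 7 → sum 25
1 15 -11 7 6 → sum 18
15 -11 7 6 -12 → sum 5
-11 7 6 -12 0 → sum -10
7 6 -12 0 6 → sum 7
6 -12 0 6 -3 → sum -3
-12 0 6 -3 2 → sum -7
Least of these is -10.

-10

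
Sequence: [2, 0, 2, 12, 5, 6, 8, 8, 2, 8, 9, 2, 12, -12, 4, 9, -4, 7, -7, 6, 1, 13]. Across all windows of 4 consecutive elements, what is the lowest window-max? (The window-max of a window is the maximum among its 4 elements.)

(2, 0, 2, 12) → max 12
(0, 2, 12, 5) → max 12
(2, 12, 5, 6) → max 12
(12, 5, 6, 8) → max 12
(5, 6, 8, 8) → max 8
(6, 8, 8, 2) → max 8
(8, 8, 2, 8) → max 8
(8, 2, 8, 9) → max 9
(2, 8, 9, 2) → max 9
(8, 9, 2, 12) → max 12
(9, 2, 12, -12) → max 12
(2, 12, -12, 4) → max 12
(12, -12, 4, 9) → max 12
(-12, 4, 9, -4) → max 9
(4, 9, -4, 7) → max 9
(9, -4, 7, -7) → max 9
(-4, 7, -7, 6) → max 7
(7, -7, 6, 1) → max 7
(-7, 6, 1, 13) → max 13
Lowest of these is 7.

7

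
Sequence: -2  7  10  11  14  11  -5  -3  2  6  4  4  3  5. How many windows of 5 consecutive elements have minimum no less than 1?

3

-2 7 10 11 14 → min -2
7 10 11 14 11 → min 7  ≥ 1 ✓
10 11 14 11 -5 → min -5
11 14 11 -5 -3 → min -5
14 11 -5 -3 2 → min -5
11 -5 -3 2 6 → min -5
-5 -3 2 6 4 → min -5
-3 2 6 4 4 → min -3
2 6 4 4 3 → min 2  ≥ 1 ✓
6 4 4 3 5 → min 3  ≥ 1 ✓
3 windows satisfy the condition.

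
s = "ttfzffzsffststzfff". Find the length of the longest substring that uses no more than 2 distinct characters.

5

Extend right; when distinct count exceeds 2, shrink from the left:
add t: window [t] (1 distinct), len 1
add t: window [t, t] (1 distinct), len 2
add f: window [t, t, f] (2 distinct), len 3
add z: window [f, z] (2 distinct), len 2
add f: window [f, z, f] (2 distinct), len 3
add f: window [f, z, f, f] (2 distinct), len 4
add z: window [f, z, f, f, z] (2 distinct), len 5
add s: window [z, s] (2 distinct), len 2
add f: window [s, f] (2 distinct), len 2
add f: window [s, f, f] (2 distinct), len 3
add s: window [s, f, f, s] (2 distinct), len 4
add t: window [s, t] (2 distinct), len 2
add s: window [s, t, s] (2 distinct), len 3
add t: window [s, t, s, t] (2 distinct), len 4
add z: window [t, z] (2 distinct), len 2
add f: window [z, f] (2 distinct), len 2
add f: window [z, f, f] (2 distinct), len 3
add f: window [z, f, f, f] (2 distinct), len 4
Longest length with ≤2 distinct: 5.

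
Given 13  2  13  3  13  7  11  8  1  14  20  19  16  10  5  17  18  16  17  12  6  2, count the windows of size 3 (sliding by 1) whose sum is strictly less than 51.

16

(13, 2, 13) → sum 28  < 51 ✓
(2, 13, 3) → sum 18  < 51 ✓
(13, 3, 13) → sum 29  < 51 ✓
(3, 13, 7) → sum 23  < 51 ✓
(13, 7, 11) → sum 31  < 51 ✓
(7, 11, 8) → sum 26  < 51 ✓
(11, 8, 1) → sum 20  < 51 ✓
(8, 1, 14) → sum 23  < 51 ✓
(1, 14, 20) → sum 35  < 51 ✓
(14, 20, 19) → sum 53
(20, 19, 16) → sum 55
(19, 16, 10) → sum 45  < 51 ✓
(16, 10, 5) → sum 31  < 51 ✓
(10, 5, 17) → sum 32  < 51 ✓
(5, 17, 18) → sum 40  < 51 ✓
(17, 18, 16) → sum 51
(18, 16, 17) → sum 51
(16, 17, 12) → sum 45  < 51 ✓
(17, 12, 6) → sum 35  < 51 ✓
(12, 6, 2) → sum 20  < 51 ✓
16 windows satisfy the condition.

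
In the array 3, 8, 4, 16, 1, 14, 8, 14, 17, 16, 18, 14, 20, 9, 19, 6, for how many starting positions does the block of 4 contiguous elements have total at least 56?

5

[3, 8, 4, 16] → sum 31
[8, 4, 16, 1] → sum 29
[4, 16, 1, 14] → sum 35
[16, 1, 14, 8] → sum 39
[1, 14, 8, 14] → sum 37
[14, 8, 14, 17] → sum 53
[8, 14, 17, 16] → sum 55
[14, 17, 16, 18] → sum 65  ≥ 56 ✓
[17, 16, 18, 14] → sum 65  ≥ 56 ✓
[16, 18, 14, 20] → sum 68  ≥ 56 ✓
[18, 14, 20, 9] → sum 61  ≥ 56 ✓
[14, 20, 9, 19] → sum 62  ≥ 56 ✓
[20, 9, 19, 6] → sum 54
5 windows satisfy the condition.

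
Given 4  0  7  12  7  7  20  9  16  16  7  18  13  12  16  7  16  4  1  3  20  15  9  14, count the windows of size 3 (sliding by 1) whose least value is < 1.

(4, 0, 7) → min 0  < 1 ✓
(0, 7, 12) → min 0  < 1 ✓
(7, 12, 7) → min 7
(12, 7, 7) → min 7
(7, 7, 20) → min 7
(7, 20, 9) → min 7
(20, 9, 16) → min 9
(9, 16, 16) → min 9
(16, 16, 7) → min 7
(16, 7, 18) → min 7
(7, 18, 13) → min 7
(18, 13, 12) → min 12
(13, 12, 16) → min 12
(12, 16, 7) → min 7
(16, 7, 16) → min 7
(7, 16, 4) → min 4
(16, 4, 1) → min 1
(4, 1, 3) → min 1
(1, 3, 20) → min 1
(3, 20, 15) → min 3
(20, 15, 9) → min 9
(15, 9, 14) → min 9
2 windows satisfy the condition.

2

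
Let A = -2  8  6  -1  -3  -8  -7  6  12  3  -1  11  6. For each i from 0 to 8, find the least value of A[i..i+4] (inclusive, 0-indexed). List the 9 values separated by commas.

(-2, 8, 6, -1, -3) → min -3
(8, 6, -1, -3, -8) → min -8
(6, -1, -3, -8, -7) → min -8
(-1, -3, -8, -7, 6) → min -8
(-3, -8, -7, 6, 12) → min -8
(-8, -7, 6, 12, 3) → min -8
(-7, 6, 12, 3, -1) → min -7
(6, 12, 3, -1, 11) → min -1
(12, 3, -1, 11, 6) → min -1

-3, -8, -8, -8, -8, -8, -7, -1, -1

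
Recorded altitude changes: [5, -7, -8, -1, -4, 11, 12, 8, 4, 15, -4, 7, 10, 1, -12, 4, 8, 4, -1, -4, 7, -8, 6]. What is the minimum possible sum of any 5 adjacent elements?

-15

(5, -7, -8, -1, -4) → sum -15
(-7, -8, -1, -4, 11) → sum -9
(-8, -1, -4, 11, 12) → sum 10
(-1, -4, 11, 12, 8) → sum 26
(-4, 11, 12, 8, 4) → sum 31
(11, 12, 8, 4, 15) → sum 50
(12, 8, 4, 15, -4) → sum 35
(8, 4, 15, -4, 7) → sum 30
(4, 15, -4, 7, 10) → sum 32
(15, -4, 7, 10, 1) → sum 29
(-4, 7, 10, 1, -12) → sum 2
(7, 10, 1, -12, 4) → sum 10
(10, 1, -12, 4, 8) → sum 11
(1, -12, 4, 8, 4) → sum 5
(-12, 4, 8, 4, -1) → sum 3
(4, 8, 4, -1, -4) → sum 11
(8, 4, -1, -4, 7) → sum 14
(4, -1, -4, 7, -8) → sum -2
(-1, -4, 7, -8, 6) → sum 0
Minimum of these is -15.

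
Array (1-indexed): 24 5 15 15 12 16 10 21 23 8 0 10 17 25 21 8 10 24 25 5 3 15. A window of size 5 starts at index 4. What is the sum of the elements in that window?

Elements at indices 4..8: 15, 12, 16, 10, 21
sum(15, 12, 16, 10, 21) = 74

74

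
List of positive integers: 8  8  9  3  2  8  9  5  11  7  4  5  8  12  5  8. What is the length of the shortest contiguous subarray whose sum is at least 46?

6

add 8: running sum 8 < 46
add 8: running sum 16 < 46
add 9: running sum 25 < 46
add 3: running sum 28 < 46
add 2: running sum 30 < 46
add 8: running sum 38 < 46
add 9: shortest ending here [8, 8, 9, 3, 2, 8, 9] sum 47, len 7
add 5: shortest ending here [8, 8, 9, 3, 2, 8, 9, 5] sum 52, len 8
add 11: shortest ending here [9, 3, 2, 8, 9, 5, 11] sum 47, len 7
add 7: shortest ending here [9, 3, 2, 8, 9, 5, 11, 7] sum 54, len 8
add 4: shortest ending here [2, 8, 9, 5, 11, 7, 4] sum 46, len 7
add 5: shortest ending here [8, 9, 5, 11, 7, 4, 5] sum 49, len 7
add 8: shortest ending here [9, 5, 11, 7, 4, 5, 8] sum 49, len 7
add 12: shortest ending here [11, 7, 4, 5, 8, 12] sum 47, len 6
add 5: shortest ending here [11, 7, 4, 5, 8, 12, 5] sum 52, len 7
add 8: shortest ending here [7, 4, 5, 8, 12, 5, 8] sum 49, len 7
Shortest qualifying length: 6.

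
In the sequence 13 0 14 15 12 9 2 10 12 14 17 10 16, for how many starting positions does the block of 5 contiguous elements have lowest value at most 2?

13 0 14 15 12 → min 0  ≤ 2 ✓
0 14 15 12 9 → min 0  ≤ 2 ✓
14 15 12 9 2 → min 2  ≤ 2 ✓
15 12 9 2 10 → min 2  ≤ 2 ✓
12 9 2 10 12 → min 2  ≤ 2 ✓
9 2 10 12 14 → min 2  ≤ 2 ✓
2 10 12 14 17 → min 2  ≤ 2 ✓
10 12 14 17 10 → min 10
12 14 17 10 16 → min 10
7 windows satisfy the condition.

7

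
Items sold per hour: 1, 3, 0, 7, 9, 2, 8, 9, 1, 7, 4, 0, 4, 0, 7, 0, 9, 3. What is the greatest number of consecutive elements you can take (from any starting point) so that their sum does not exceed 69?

Extend to the right; shrink from the left whenever the sum exceeds 69:
add 1: [1] sum 1, len 1
add 3: [1, 3] sum 4, len 2
add 0: [1, 3, 0] sum 4, len 3
add 7: [1, 3, 0, 7] sum 11, len 4
add 9: [1, 3, 0, 7, 9] sum 20, len 5
add 2: [1, 3, 0, 7, 9, 2] sum 22, len 6
add 8: [1, 3, 0, 7, 9, 2, 8] sum 30, len 7
add 9: [1, 3, 0, 7, 9, 2, 8, 9] sum 39, len 8
add 1: [1, 3, 0, 7, 9, 2, 8, 9, 1] sum 40, len 9
add 7: [1, 3, 0, 7, 9, 2, 8, 9, 1, 7] sum 47, len 10
add 4: [1, 3, 0, 7, 9, 2, 8, 9, 1, 7, 4] sum 51, len 11
add 0: [1, 3, 0, 7, 9, 2, 8, 9, 1, 7, 4, 0] sum 51, len 12
add 4: [1, 3, 0, 7, 9, 2, 8, 9, 1, 7, 4, 0, 4] sum 55, len 13
add 0: [1, 3, 0, 7, 9, 2, 8, 9, 1, 7, 4, 0, 4, 0] sum 55, len 14
add 7: [1, 3, 0, 7, 9, 2, 8, 9, 1, 7, 4, 0, 4, 0, 7] sum 62, len 15
add 0: [1, 3, 0, 7, 9, 2, 8, 9, 1, 7, 4, 0, 4, 0, 7, 0] sum 62, len 16
add 9: [0, 7, 9, 2, 8, 9, 1, 7, 4, 0, 4, 0, 7, 0, 9] sum 67, len 15
add 3: [9, 2, 8, 9, 1, 7, 4, 0, 4, 0, 7, 0, 9, 3] sum 63, len 14
Longest length seen: 16.

16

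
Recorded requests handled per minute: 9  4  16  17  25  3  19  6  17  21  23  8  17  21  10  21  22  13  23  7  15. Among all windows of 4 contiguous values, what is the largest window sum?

Each size-4 window and its sum:
9 4 16 17 → sum 46
4 16 17 25 → sum 62
16 17 25 3 → sum 61
17 25 3 19 → sum 64
25 3 19 6 → sum 53
3 19 6 17 → sum 45
19 6 17 21 → sum 63
6 17 21 23 → sum 67
17 21 23 8 → sum 69
21 23 8 17 → sum 69
23 8 17 21 → sum 69
8 17 21 10 → sum 56
17 21 10 21 → sum 69
21 10 21 22 → sum 74
10 21 22 13 → sum 66
21 22 13 23 → sum 79
22 13 23 7 → sum 65
13 23 7 15 → sum 58
Largest of these is 79.

79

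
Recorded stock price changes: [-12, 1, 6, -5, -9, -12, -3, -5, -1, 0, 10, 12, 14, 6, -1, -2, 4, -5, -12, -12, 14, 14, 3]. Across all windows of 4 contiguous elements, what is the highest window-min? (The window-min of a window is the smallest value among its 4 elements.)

Window mins for each of the 20 positions:
-12 1 6 -5 → min -12
1 6 -5 -9 → min -9
6 -5 -9 -12 → min -12
-5 -9 -12 -3 → min -12
-9 -12 -3 -5 → min -12
-12 -3 -5 -1 → min -12
-3 -5 -1 0 → min -5
-5 -1 0 10 → min -5
-1 0 10 12 → min -1
0 10 12 14 → min 0
10 12 14 6 → min 6
12 14 6 -1 → min -1
14 6 -1 -2 → min -2
6 -1 -2 4 → min -2
-1 -2 4 -5 → min -5
-2 4 -5 -12 → min -12
4 -5 -12 -12 → min -12
-5 -12 -12 14 → min -12
-12 -12 14 14 → min -12
-12 14 14 3 → min -12
Highest of these is 6.

6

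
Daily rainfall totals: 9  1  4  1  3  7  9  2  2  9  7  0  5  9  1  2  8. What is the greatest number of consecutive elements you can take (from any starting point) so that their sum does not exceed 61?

Extend to the right; shrink from the left whenever the sum exceeds 61:
[9] sum 9 len 1
[9, 1] sum 10 len 2
[9, 1, 4] sum 14 len 3
[9, 1, 4, 1] sum 15 len 4
[9, 1, 4, 1, 3] sum 18 len 5
[9, 1, 4, 1, 3, 7] sum 25 len 6
[9, 1, 4, 1, 3, 7, 9] sum 34 len 7
[9, 1, 4, 1, 3, 7, 9, 2] sum 36 len 8
[9, 1, 4, 1, 3, 7, 9, 2, 2] sum 38 len 9
[9, 1, 4, 1, 3, 7, 9, 2, 2, 9] sum 47 len 10
[9, 1, 4, 1, 3, 7, 9, 2, 2, 9, 7] sum 54 len 11
[9, 1, 4, 1, 3, 7, 9, 2, 2, 9, 7, 0] sum 54 len 12
[9, 1, 4, 1, 3, 7, 9, 2, 2, 9, 7, 0, 5] sum 59 len 13
[1, 4, 1, 3, 7, 9, 2, 2, 9, 7, 0, 5, 9] sum 59 len 13
[1, 4, 1, 3, 7, 9, 2, 2, 9, 7, 0, 5, 9, 1] sum 60 len 14
[4, 1, 3, 7, 9, 2, 2, 9, 7, 0, 5, 9, 1, 2] sum 61 len 14
[7, 9, 2, 2, 9, 7, 0, 5, 9, 1, 2, 8] sum 61 len 12
Longest length seen: 14.

14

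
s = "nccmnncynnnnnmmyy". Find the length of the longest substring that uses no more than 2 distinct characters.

7

Extend right; when distinct count exceeds 2, shrink from the left:
[n] 1 distinct, len 1
[n, c] 2 distinct, len 2
[n, c, c] 2 distinct, len 3
[c, c, m] 2 distinct, len 3
[m, n] 2 distinct, len 2
[m, n, n] 2 distinct, len 3
[n, n, c] 2 distinct, len 3
[c, y] 2 distinct, len 2
[y, n] 2 distinct, len 2
[y, n, n] 2 distinct, len 3
[y, n, n, n] 2 distinct, len 4
[y, n, n, n, n] 2 distinct, len 5
[y, n, n, n, n, n] 2 distinct, len 6
[n, n, n, n, n, m] 2 distinct, len 6
[n, n, n, n, n, m, m] 2 distinct, len 7
[m, m, y] 2 distinct, len 3
[m, m, y, y] 2 distinct, len 4
Longest length with ≤2 distinct: 7.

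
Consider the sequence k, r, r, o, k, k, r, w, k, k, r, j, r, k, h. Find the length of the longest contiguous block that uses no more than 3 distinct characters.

7

[k] 1 distinct, len 1
[k, r] 2 distinct, len 2
[k, r, r] 2 distinct, len 3
[k, r, r, o] 3 distinct, len 4
[k, r, r, o, k] 3 distinct, len 5
[k, r, r, o, k, k] 3 distinct, len 6
[k, r, r, o, k, k, r] 3 distinct, len 7
[k, k, r, w] 3 distinct, len 4
[k, k, r, w, k] 3 distinct, len 5
[k, k, r, w, k, k] 3 distinct, len 6
[k, k, r, w, k, k, r] 3 distinct, len 7
[k, k, r, j] 3 distinct, len 4
[k, k, r, j, r] 3 distinct, len 5
[k, k, r, j, r, k] 3 distinct, len 6
[r, k, h] 3 distinct, len 3
Longest length with ≤3 distinct: 7.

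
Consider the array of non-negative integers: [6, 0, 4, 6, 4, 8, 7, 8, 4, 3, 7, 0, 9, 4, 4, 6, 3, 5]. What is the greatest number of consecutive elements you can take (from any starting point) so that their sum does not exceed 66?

13

[6] sum 6 len 1
[6, 0] sum 6 len 2
[6, 0, 4] sum 10 len 3
[6, 0, 4, 6] sum 16 len 4
[6, 0, 4, 6, 4] sum 20 len 5
[6, 0, 4, 6, 4, 8] sum 28 len 6
[6, 0, 4, 6, 4, 8, 7] sum 35 len 7
[6, 0, 4, 6, 4, 8, 7, 8] sum 43 len 8
[6, 0, 4, 6, 4, 8, 7, 8, 4] sum 47 len 9
[6, 0, 4, 6, 4, 8, 7, 8, 4, 3] sum 50 len 10
[6, 0, 4, 6, 4, 8, 7, 8, 4, 3, 7] sum 57 len 11
[6, 0, 4, 6, 4, 8, 7, 8, 4, 3, 7, 0] sum 57 len 12
[6, 0, 4, 6, 4, 8, 7, 8, 4, 3, 7, 0, 9] sum 66 len 13
[0, 4, 6, 4, 8, 7, 8, 4, 3, 7, 0, 9, 4] sum 64 len 13
[6, 4, 8, 7, 8, 4, 3, 7, 0, 9, 4, 4] sum 64 len 12
[4, 8, 7, 8, 4, 3, 7, 0, 9, 4, 4, 6] sum 64 len 12
[8, 7, 8, 4, 3, 7, 0, 9, 4, 4, 6, 3] sum 63 len 12
[7, 8, 4, 3, 7, 0, 9, 4, 4, 6, 3, 5] sum 60 len 12
Longest length seen: 13.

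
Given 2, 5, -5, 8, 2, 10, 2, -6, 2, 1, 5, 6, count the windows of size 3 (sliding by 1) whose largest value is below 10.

7

2 5 -5 → max 5  < 10 ✓
5 -5 8 → max 8  < 10 ✓
-5 8 2 → max 8  < 10 ✓
8 2 10 → max 10
2 10 2 → max 10
10 2 -6 → max 10
2 -6 2 → max 2  < 10 ✓
-6 2 1 → max 2  < 10 ✓
2 1 5 → max 5  < 10 ✓
1 5 6 → max 6  < 10 ✓
7 windows satisfy the condition.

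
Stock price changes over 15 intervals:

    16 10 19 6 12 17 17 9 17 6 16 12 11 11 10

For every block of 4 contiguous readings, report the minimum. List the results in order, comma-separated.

16 10 19 6 → min 6
10 19 6 12 → min 6
19 6 12 17 → min 6
6 12 17 17 → min 6
12 17 17 9 → min 9
17 17 9 17 → min 9
17 9 17 6 → min 6
9 17 6 16 → min 6
17 6 16 12 → min 6
6 16 12 11 → min 6
16 12 11 11 → min 11
12 11 11 10 → min 10

6, 6, 6, 6, 9, 9, 6, 6, 6, 6, 11, 10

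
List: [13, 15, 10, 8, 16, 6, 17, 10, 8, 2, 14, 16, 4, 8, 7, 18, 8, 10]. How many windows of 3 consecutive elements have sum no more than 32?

6

13 15 10 → sum 38
15 10 8 → sum 33
10 8 16 → sum 34
8 16 6 → sum 30  ≤ 32 ✓
16 6 17 → sum 39
6 17 10 → sum 33
17 10 8 → sum 35
10 8 2 → sum 20  ≤ 32 ✓
8 2 14 → sum 24  ≤ 32 ✓
2 14 16 → sum 32  ≤ 32 ✓
14 16 4 → sum 34
16 4 8 → sum 28  ≤ 32 ✓
4 8 7 → sum 19  ≤ 32 ✓
8 7 18 → sum 33
7 18 8 → sum 33
18 8 10 → sum 36
6 windows satisfy the condition.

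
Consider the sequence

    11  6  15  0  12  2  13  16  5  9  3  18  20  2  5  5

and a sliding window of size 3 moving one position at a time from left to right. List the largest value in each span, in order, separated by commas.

Sliding a size-3 window across the 16 values:
11 6 15 → max 15
6 15 0 → max 15
15 0 12 → max 15
0 12 2 → max 12
12 2 13 → max 13
2 13 16 → max 16
13 16 5 → max 16
16 5 9 → max 16
5 9 3 → max 9
9 3 18 → max 18
3 18 20 → max 20
18 20 2 → max 20
20 2 5 → max 20
2 5 5 → max 5

15, 15, 15, 12, 13, 16, 16, 16, 9, 18, 20, 20, 20, 5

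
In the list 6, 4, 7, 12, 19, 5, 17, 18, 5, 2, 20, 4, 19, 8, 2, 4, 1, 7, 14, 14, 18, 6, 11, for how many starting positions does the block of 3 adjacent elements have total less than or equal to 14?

[6, 4, 7] → sum 17
[4, 7, 12] → sum 23
[7, 12, 19] → sum 38
[12, 19, 5] → sum 36
[19, 5, 17] → sum 41
[5, 17, 18] → sum 40
[17, 18, 5] → sum 40
[18, 5, 2] → sum 25
[5, 2, 20] → sum 27
[2, 20, 4] → sum 26
[20, 4, 19] → sum 43
[4, 19, 8] → sum 31
[19, 8, 2] → sum 29
[8, 2, 4] → sum 14  ≤ 14 ✓
[2, 4, 1] → sum 7  ≤ 14 ✓
[4, 1, 7] → sum 12  ≤ 14 ✓
[1, 7, 14] → sum 22
[7, 14, 14] → sum 35
[14, 14, 18] → sum 46
[14, 18, 6] → sum 38
[18, 6, 11] → sum 35
3 windows satisfy the condition.

3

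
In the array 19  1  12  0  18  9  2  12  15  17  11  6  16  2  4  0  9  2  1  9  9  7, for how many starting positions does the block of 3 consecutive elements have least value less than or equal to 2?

(19, 1, 12) → min 1  ≤ 2 ✓
(1, 12, 0) → min 0  ≤ 2 ✓
(12, 0, 18) → min 0  ≤ 2 ✓
(0, 18, 9) → min 0  ≤ 2 ✓
(18, 9, 2) → min 2  ≤ 2 ✓
(9, 2, 12) → min 2  ≤ 2 ✓
(2, 12, 15) → min 2  ≤ 2 ✓
(12, 15, 17) → min 12
(15, 17, 11) → min 11
(17, 11, 6) → min 6
(11, 6, 16) → min 6
(6, 16, 2) → min 2  ≤ 2 ✓
(16, 2, 4) → min 2  ≤ 2 ✓
(2, 4, 0) → min 0  ≤ 2 ✓
(4, 0, 9) → min 0  ≤ 2 ✓
(0, 9, 2) → min 0  ≤ 2 ✓
(9, 2, 1) → min 1  ≤ 2 ✓
(2, 1, 9) → min 1  ≤ 2 ✓
(1, 9, 9) → min 1  ≤ 2 ✓
(9, 9, 7) → min 7
15 windows satisfy the condition.

15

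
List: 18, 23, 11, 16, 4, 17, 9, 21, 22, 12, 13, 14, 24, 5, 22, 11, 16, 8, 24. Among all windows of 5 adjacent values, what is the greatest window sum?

85

Each size-5 window and its sum:
(18, 23, 11, 16, 4) → sum 72
(23, 11, 16, 4, 17) → sum 71
(11, 16, 4, 17, 9) → sum 57
(16, 4, 17, 9, 21) → sum 67
(4, 17, 9, 21, 22) → sum 73
(17, 9, 21, 22, 12) → sum 81
(9, 21, 22, 12, 13) → sum 77
(21, 22, 12, 13, 14) → sum 82
(22, 12, 13, 14, 24) → sum 85
(12, 13, 14, 24, 5) → sum 68
(13, 14, 24, 5, 22) → sum 78
(14, 24, 5, 22, 11) → sum 76
(24, 5, 22, 11, 16) → sum 78
(5, 22, 11, 16, 8) → sum 62
(22, 11, 16, 8, 24) → sum 81
Greatest of these is 85.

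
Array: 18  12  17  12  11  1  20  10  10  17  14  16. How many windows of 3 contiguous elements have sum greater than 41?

2

[18, 12, 17] → sum 47  > 41 ✓
[12, 17, 12] → sum 41
[17, 12, 11] → sum 40
[12, 11, 1] → sum 24
[11, 1, 20] → sum 32
[1, 20, 10] → sum 31
[20, 10, 10] → sum 40
[10, 10, 17] → sum 37
[10, 17, 14] → sum 41
[17, 14, 16] → sum 47  > 41 ✓
2 windows satisfy the condition.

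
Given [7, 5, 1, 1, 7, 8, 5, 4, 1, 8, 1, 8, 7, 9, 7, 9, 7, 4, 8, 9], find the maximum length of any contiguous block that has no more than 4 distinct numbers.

Extend right; when distinct count exceeds 4, shrink from the left:
add 7: window [7] (1 distinct), len 1
add 5: window [7, 5] (2 distinct), len 2
add 1: window [7, 5, 1] (3 distinct), len 3
add 1: window [7, 5, 1, 1] (3 distinct), len 4
add 7: window [7, 5, 1, 1, 7] (3 distinct), len 5
add 8: window [7, 5, 1, 1, 7, 8] (4 distinct), len 6
add 5: window [7, 5, 1, 1, 7, 8, 5] (4 distinct), len 7
add 4: window [7, 8, 5, 4] (4 distinct), len 4
add 1: window [8, 5, 4, 1] (4 distinct), len 4
add 8: window [8, 5, 4, 1, 8] (4 distinct), len 5
add 1: window [8, 5, 4, 1, 8, 1] (4 distinct), len 6
add 8: window [8, 5, 4, 1, 8, 1, 8] (4 distinct), len 7
add 7: window [4, 1, 8, 1, 8, 7] (4 distinct), len 6
add 9: window [1, 8, 1, 8, 7, 9] (4 distinct), len 6
add 7: window [1, 8, 1, 8, 7, 9, 7] (4 distinct), len 7
add 9: window [1, 8, 1, 8, 7, 9, 7, 9] (4 distinct), len 8
add 7: window [1, 8, 1, 8, 7, 9, 7, 9, 7] (4 distinct), len 9
add 4: window [8, 7, 9, 7, 9, 7, 4] (4 distinct), len 7
add 8: window [8, 7, 9, 7, 9, 7, 4, 8] (4 distinct), len 8
add 9: window [8, 7, 9, 7, 9, 7, 4, 8, 9] (4 distinct), len 9
Longest length with ≤4 distinct: 9.

9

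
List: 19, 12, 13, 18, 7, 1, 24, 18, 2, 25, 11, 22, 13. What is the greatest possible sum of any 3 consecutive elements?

Window sums for each of the 11 positions:
[19, 12, 13] → sum 44
[12, 13, 18] → sum 43
[13, 18, 7] → sum 38
[18, 7, 1] → sum 26
[7, 1, 24] → sum 32
[1, 24, 18] → sum 43
[24, 18, 2] → sum 44
[18, 2, 25] → sum 45
[2, 25, 11] → sum 38
[25, 11, 22] → sum 58
[11, 22, 13] → sum 46
Greatest of these is 58.

58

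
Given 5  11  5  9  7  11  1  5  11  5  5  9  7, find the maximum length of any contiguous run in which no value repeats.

add 5: [5] len 1
add 11: [5, 11] len 2
add 5 (repeat 5, move left end past it): [11, 5] len 2
add 9: [11, 5, 9] len 3
add 7: [11, 5, 9, 7] len 4
add 11 (repeat 11, move left end past it): [5, 9, 7, 11] len 4
add 1: [5, 9, 7, 11, 1] len 5
add 5 (repeat 5, move left end past it): [9, 7, 11, 1, 5] len 5
add 11 (repeat 11, move left end past it): [1, 5, 11] len 3
add 5 (repeat 5, move left end past it): [11, 5] len 2
add 5 (repeat 5, move left end past it): [5] len 1
add 9: [5, 9] len 2
add 7: [5, 9, 7] len 3
Longest all-distinct length: 5.

5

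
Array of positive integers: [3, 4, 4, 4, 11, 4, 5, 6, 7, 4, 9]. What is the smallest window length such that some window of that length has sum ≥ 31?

5

add 3: running sum 3 < 31
add 4: running sum 7 < 31
add 4: running sum 11 < 31
add 4: running sum 15 < 31
add 11: running sum 26 < 31
add 4: running sum 30 < 31
add 5: shortest ending here [4, 4, 4, 11, 4, 5] sum 32, len 6
add 6: shortest ending here [4, 4, 11, 4, 5, 6] sum 34, len 6
add 7: shortest ending here [11, 4, 5, 6, 7] sum 33, len 5
add 4: shortest ending here [11, 4, 5, 6, 7, 4] sum 37, len 6
add 9: shortest ending here [5, 6, 7, 4, 9] sum 31, len 5
Shortest qualifying length: 5.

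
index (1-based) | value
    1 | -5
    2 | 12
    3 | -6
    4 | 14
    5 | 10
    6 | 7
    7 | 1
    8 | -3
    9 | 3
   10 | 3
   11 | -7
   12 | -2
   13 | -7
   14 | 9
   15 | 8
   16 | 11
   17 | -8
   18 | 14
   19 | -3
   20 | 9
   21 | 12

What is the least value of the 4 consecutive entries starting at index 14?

-8

Elements at indices 14..17: 9, 8, 11, -8
min(9, 8, 11, -8) = -8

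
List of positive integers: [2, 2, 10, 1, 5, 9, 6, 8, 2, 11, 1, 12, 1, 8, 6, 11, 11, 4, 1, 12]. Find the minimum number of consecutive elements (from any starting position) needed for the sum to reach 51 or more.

7

add 2: running sum 2 < 51
add 2: running sum 4 < 51
add 10: running sum 14 < 51
add 1: running sum 15 < 51
add 5: running sum 20 < 51
add 9: running sum 29 < 51
add 6: running sum 35 < 51
add 8: running sum 43 < 51
add 2: running sum 45 < 51
add 11: shortest ending here [10, 1, 5, 9, 6, 8, 2, 11] sum 52, len 8
add 1: shortest ending here [10, 1, 5, 9, 6, 8, 2, 11, 1] sum 53, len 9
add 12: shortest ending here [5, 9, 6, 8, 2, 11, 1, 12] sum 54, len 8
add 1: shortest ending here [5, 9, 6, 8, 2, 11, 1, 12, 1] sum 55, len 9
add 8: shortest ending here [9, 6, 8, 2, 11, 1, 12, 1, 8] sum 58, len 9
add 6: shortest ending here [6, 8, 2, 11, 1, 12, 1, 8, 6] sum 55, len 9
add 11: shortest ending here [2, 11, 1, 12, 1, 8, 6, 11] sum 52, len 8
add 11: shortest ending here [11, 1, 12, 1, 8, 6, 11, 11] sum 61, len 8
add 4: shortest ending here [12, 1, 8, 6, 11, 11, 4] sum 53, len 7
add 1: shortest ending here [12, 1, 8, 6, 11, 11, 4, 1] sum 54, len 8
add 12: shortest ending here [8, 6, 11, 11, 4, 1, 12] sum 53, len 7
Shortest qualifying length: 7.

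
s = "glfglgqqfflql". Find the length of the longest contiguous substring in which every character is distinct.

[g] len 1
[g, l] len 2
[g, l, f] len 3
[l, f, g] len 3
[f, g, l] len 3
[l, g] len 2
[l, g, q] len 3
[q] len 1
[q, f] len 2
[f] len 1
[f, l] len 2
[f, l, q] len 3
[q, l] len 2
Longest all-distinct length: 3.

3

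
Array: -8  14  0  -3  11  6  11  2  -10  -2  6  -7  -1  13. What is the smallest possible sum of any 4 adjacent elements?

Window sums for each of the 11 positions:
(-8, 14, 0, -3) → sum 3
(14, 0, -3, 11) → sum 22
(0, -3, 11, 6) → sum 14
(-3, 11, 6, 11) → sum 25
(11, 6, 11, 2) → sum 30
(6, 11, 2, -10) → sum 9
(11, 2, -10, -2) → sum 1
(2, -10, -2, 6) → sum -4
(-10, -2, 6, -7) → sum -13
(-2, 6, -7, -1) → sum -4
(6, -7, -1, 13) → sum 11
Smallest of these is -13.

-13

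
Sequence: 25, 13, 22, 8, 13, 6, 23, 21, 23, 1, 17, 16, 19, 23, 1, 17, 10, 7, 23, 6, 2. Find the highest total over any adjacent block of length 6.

101

25 13 22 8 13 6 → sum 87
13 22 8 13 6 23 → sum 85
22 8 13 6 23 21 → sum 93
8 13 6 23 21 23 → sum 94
13 6 23 21 23 1 → sum 87
6 23 21 23 1 17 → sum 91
23 21 23 1 17 16 → sum 101
21 23 1 17 16 19 → sum 97
23 1 17 16 19 23 → sum 99
1 17 16 19 23 1 → sum 77
17 16 19 23 1 17 → sum 93
16 19 23 1 17 10 → sum 86
19 23 1 17 10 7 → sum 77
23 1 17 10 7 23 → sum 81
1 17 10 7 23 6 → sum 64
17 10 7 23 6 2 → sum 65
Highest of these is 101.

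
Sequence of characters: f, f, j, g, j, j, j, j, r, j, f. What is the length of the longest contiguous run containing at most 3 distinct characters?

8

add f: window [f] (1 distinct), len 1
add f: window [f, f] (1 distinct), len 2
add j: window [f, f, j] (2 distinct), len 3
add g: window [f, f, j, g] (3 distinct), len 4
add j: window [f, f, j, g, j] (3 distinct), len 5
add j: window [f, f, j, g, j, j] (3 distinct), len 6
add j: window [f, f, j, g, j, j, j] (3 distinct), len 7
add j: window [f, f, j, g, j, j, j, j] (3 distinct), len 8
add r: window [j, g, j, j, j, j, r] (3 distinct), len 7
add j: window [j, g, j, j, j, j, r, j] (3 distinct), len 8
add f: window [j, j, j, j, r, j, f] (3 distinct), len 7
Longest length with ≤3 distinct: 8.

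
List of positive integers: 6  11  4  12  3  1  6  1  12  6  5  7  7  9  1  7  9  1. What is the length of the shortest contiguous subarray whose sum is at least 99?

16

Extend right; whenever the sum reaches 99, record the length and shrink from the left:
add 6: running sum 6 < 99
add 11: running sum 17 < 99
add 4: running sum 21 < 99
add 12: running sum 33 < 99
add 3: running sum 36 < 99
add 1: running sum 37 < 99
add 6: running sum 43 < 99
add 1: running sum 44 < 99
add 12: running sum 56 < 99
add 6: running sum 62 < 99
add 5: running sum 67 < 99
add 7: running sum 74 < 99
add 7: running sum 81 < 99
add 9: running sum 90 < 99
add 1: running sum 91 < 99
add 7: running sum 98 < 99
add 9: shortest ending here [11, 4, 12, 3, 1, 6, 1, 12, 6, 5, 7, 7, 9, 1, 7, 9] sum 101, len 16
add 1: shortest ending here [11, 4, 12, 3, 1, 6, 1, 12, 6, 5, 7, 7, 9, 1, 7, 9, 1] sum 102, len 17
Shortest qualifying length: 16.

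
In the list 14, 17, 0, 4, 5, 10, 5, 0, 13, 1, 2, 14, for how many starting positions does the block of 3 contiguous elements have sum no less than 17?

6

(14, 17, 0) → sum 31  ≥ 17 ✓
(17, 0, 4) → sum 21  ≥ 17 ✓
(0, 4, 5) → sum 9
(4, 5, 10) → sum 19  ≥ 17 ✓
(5, 10, 5) → sum 20  ≥ 17 ✓
(10, 5, 0) → sum 15
(5, 0, 13) → sum 18  ≥ 17 ✓
(0, 13, 1) → sum 14
(13, 1, 2) → sum 16
(1, 2, 14) → sum 17  ≥ 17 ✓
6 windows satisfy the condition.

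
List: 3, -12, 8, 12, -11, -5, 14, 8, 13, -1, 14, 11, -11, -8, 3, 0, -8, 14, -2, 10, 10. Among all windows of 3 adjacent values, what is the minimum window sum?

[3, -12, 8] → sum -1
[-12, 8, 12] → sum 8
[8, 12, -11] → sum 9
[12, -11, -5] → sum -4
[-11, -5, 14] → sum -2
[-5, 14, 8] → sum 17
[14, 8, 13] → sum 35
[8, 13, -1] → sum 20
[13, -1, 14] → sum 26
[-1, 14, 11] → sum 24
[14, 11, -11] → sum 14
[11, -11, -8] → sum -8
[-11, -8, 3] → sum -16
[-8, 3, 0] → sum -5
[3, 0, -8] → sum -5
[0, -8, 14] → sum 6
[-8, 14, -2] → sum 4
[14, -2, 10] → sum 22
[-2, 10, 10] → sum 18
Minimum of these is -16.

-16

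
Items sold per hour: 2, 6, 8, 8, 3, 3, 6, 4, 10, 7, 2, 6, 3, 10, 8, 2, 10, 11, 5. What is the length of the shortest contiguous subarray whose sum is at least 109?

add 2: running sum 2 < 109
add 6: running sum 8 < 109
add 8: running sum 16 < 109
add 8: running sum 24 < 109
add 3: running sum 27 < 109
add 3: running sum 30 < 109
add 6: running sum 36 < 109
add 4: running sum 40 < 109
add 10: running sum 50 < 109
add 7: running sum 57 < 109
add 2: running sum 59 < 109
add 6: running sum 65 < 109
add 3: running sum 68 < 109
add 10: running sum 78 < 109
add 8: running sum 86 < 109
add 2: running sum 88 < 109
add 10: running sum 98 < 109
add 11: shortest ending here [2, 6, 8, 8, 3, 3, 6, 4, 10, 7, 2, 6, 3, 10, 8, 2, 10, 11] sum 109, len 18
add 5: shortest ending here [6, 8, 8, 3, 3, 6, 4, 10, 7, 2, 6, 3, 10, 8, 2, 10, 11, 5] sum 112, len 18
Shortest qualifying length: 18.

18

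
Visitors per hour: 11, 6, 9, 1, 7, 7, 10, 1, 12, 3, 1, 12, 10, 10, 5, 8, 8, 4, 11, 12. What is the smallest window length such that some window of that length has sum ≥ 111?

15

Extend right; whenever the sum reaches 111, record the length and shrink from the left:
add 11: running sum 11 < 111
add 6: running sum 17 < 111
add 9: running sum 26 < 111
add 1: running sum 27 < 111
add 7: running sum 34 < 111
add 7: running sum 41 < 111
add 10: running sum 51 < 111
add 1: running sum 52 < 111
add 12: running sum 64 < 111
add 3: running sum 67 < 111
add 1: running sum 68 < 111
add 12: running sum 80 < 111
add 10: running sum 90 < 111
add 10: running sum 100 < 111
add 5: running sum 105 < 111
add 8: shortest ending here [11, 6, 9, 1, 7, 7, 10, 1, 12, 3, 1, 12, 10, 10, 5, 8] sum 113, len 16
add 8: shortest ending here [11, 6, 9, 1, 7, 7, 10, 1, 12, 3, 1, 12, 10, 10, 5, 8, 8] sum 121, len 17
add 4: shortest ending here [6, 9, 1, 7, 7, 10, 1, 12, 3, 1, 12, 10, 10, 5, 8, 8, 4] sum 114, len 17
add 11: shortest ending here [9, 1, 7, 7, 10, 1, 12, 3, 1, 12, 10, 10, 5, 8, 8, 4, 11] sum 119, len 17
add 12: shortest ending here [7, 10, 1, 12, 3, 1, 12, 10, 10, 5, 8, 8, 4, 11, 12] sum 114, len 15
Shortest qualifying length: 15.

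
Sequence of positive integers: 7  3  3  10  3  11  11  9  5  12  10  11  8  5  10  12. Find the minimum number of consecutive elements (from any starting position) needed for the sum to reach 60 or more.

add 7: running sum 7 < 60
add 3: running sum 10 < 60
add 3: running sum 13 < 60
add 10: running sum 23 < 60
add 3: running sum 26 < 60
add 11: running sum 37 < 60
add 11: running sum 48 < 60
add 9: running sum 57 < 60
add 5: shortest ending here [7, 3, 3, 10, 3, 11, 11, 9, 5] sum 62, len 9
add 12: shortest ending here [10, 3, 11, 11, 9, 5, 12] sum 61, len 7
add 10: shortest ending here [3, 11, 11, 9, 5, 12, 10] sum 61, len 7
add 11: shortest ending here [11, 11, 9, 5, 12, 10, 11] sum 69, len 7
add 8: shortest ending here [11, 9, 5, 12, 10, 11, 8] sum 66, len 7
add 5: shortest ending here [9, 5, 12, 10, 11, 8, 5] sum 60, len 7
add 10: shortest ending here [5, 12, 10, 11, 8, 5, 10] sum 61, len 7
add 12: shortest ending here [12, 10, 11, 8, 5, 10, 12] sum 68, len 7
Shortest qualifying length: 7.

7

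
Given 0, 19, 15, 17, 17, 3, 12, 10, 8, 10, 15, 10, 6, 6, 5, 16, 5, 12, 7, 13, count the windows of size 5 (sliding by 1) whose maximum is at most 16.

11

[0, 19, 15, 17, 17] → max 19
[19, 15, 17, 17, 3] → max 19
[15, 17, 17, 3, 12] → max 17
[17, 17, 3, 12, 10] → max 17
[17, 3, 12, 10, 8] → max 17
[3, 12, 10, 8, 10] → max 12  ≤ 16 ✓
[12, 10, 8, 10, 15] → max 15  ≤ 16 ✓
[10, 8, 10, 15, 10] → max 15  ≤ 16 ✓
[8, 10, 15, 10, 6] → max 15  ≤ 16 ✓
[10, 15, 10, 6, 6] → max 15  ≤ 16 ✓
[15, 10, 6, 6, 5] → max 15  ≤ 16 ✓
[10, 6, 6, 5, 16] → max 16  ≤ 16 ✓
[6, 6, 5, 16, 5] → max 16  ≤ 16 ✓
[6, 5, 16, 5, 12] → max 16  ≤ 16 ✓
[5, 16, 5, 12, 7] → max 16  ≤ 16 ✓
[16, 5, 12, 7, 13] → max 16  ≤ 16 ✓
11 windows satisfy the condition.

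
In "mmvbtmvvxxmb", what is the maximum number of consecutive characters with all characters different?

4

[m] len 1
[m] len 1
[m, v] len 2
[m, v, b] len 3
[m, v, b, t] len 4
[v, b, t, m] len 4
[b, t, m, v] len 4
[v] len 1
[v, x] len 2
[x] len 1
[x, m] len 2
[x, m, b] len 3
Longest all-distinct length: 4.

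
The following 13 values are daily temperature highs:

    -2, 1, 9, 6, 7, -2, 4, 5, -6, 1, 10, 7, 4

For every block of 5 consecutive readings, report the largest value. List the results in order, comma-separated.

-2 1 9 6 7 → max 9
1 9 6 7 -2 → max 9
9 6 7 -2 4 → max 9
6 7 -2 4 5 → max 7
7 -2 4 5 -6 → max 7
-2 4 5 -6 1 → max 5
4 5 -6 1 10 → max 10
5 -6 1 10 7 → max 10
-6 1 10 7 4 → max 10

9, 9, 9, 7, 7, 5, 10, 10, 10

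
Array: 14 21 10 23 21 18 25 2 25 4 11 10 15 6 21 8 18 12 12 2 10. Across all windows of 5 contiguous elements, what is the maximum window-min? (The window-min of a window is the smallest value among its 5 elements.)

10

[14, 21, 10, 23, 21] → min 10
[21, 10, 23, 21, 18] → min 10
[10, 23, 21, 18, 25] → min 10
[23, 21, 18, 25, 2] → min 2
[21, 18, 25, 2, 25] → min 2
[18, 25, 2, 25, 4] → min 2
[25, 2, 25, 4, 11] → min 2
[2, 25, 4, 11, 10] → min 2
[25, 4, 11, 10, 15] → min 4
[4, 11, 10, 15, 6] → min 4
[11, 10, 15, 6, 21] → min 6
[10, 15, 6, 21, 8] → min 6
[15, 6, 21, 8, 18] → min 6
[6, 21, 8, 18, 12] → min 6
[21, 8, 18, 12, 12] → min 8
[8, 18, 12, 12, 2] → min 2
[18, 12, 12, 2, 10] → min 2
Maximum of these is 10.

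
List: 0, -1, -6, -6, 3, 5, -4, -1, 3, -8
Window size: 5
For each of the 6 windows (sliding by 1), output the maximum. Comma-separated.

Sliding a size-5 window across the 10 values:
[0, -1, -6, -6, 3] → max 3
[-1, -6, -6, 3, 5] → max 5
[-6, -6, 3, 5, -4] → max 5
[-6, 3, 5, -4, -1] → max 5
[3, 5, -4, -1, 3] → max 5
[5, -4, -1, 3, -8] → max 5

3, 5, 5, 5, 5, 5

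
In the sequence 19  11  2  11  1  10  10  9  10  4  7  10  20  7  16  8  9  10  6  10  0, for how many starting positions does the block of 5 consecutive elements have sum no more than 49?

12

(19, 11, 2, 11, 1) → sum 44  ≤ 49 ✓
(11, 2, 11, 1, 10) → sum 35  ≤ 49 ✓
(2, 11, 1, 10, 10) → sum 34  ≤ 49 ✓
(11, 1, 10, 10, 9) → sum 41  ≤ 49 ✓
(1, 10, 10, 9, 10) → sum 40  ≤ 49 ✓
(10, 10, 9, 10, 4) → sum 43  ≤ 49 ✓
(10, 9, 10, 4, 7) → sum 40  ≤ 49 ✓
(9, 10, 4, 7, 10) → sum 40  ≤ 49 ✓
(10, 4, 7, 10, 20) → sum 51
(4, 7, 10, 20, 7) → sum 48  ≤ 49 ✓
(7, 10, 20, 7, 16) → sum 60
(10, 20, 7, 16, 8) → sum 61
(20, 7, 16, 8, 9) → sum 60
(7, 16, 8, 9, 10) → sum 50
(16, 8, 9, 10, 6) → sum 49  ≤ 49 ✓
(8, 9, 10, 6, 10) → sum 43  ≤ 49 ✓
(9, 10, 6, 10, 0) → sum 35  ≤ 49 ✓
12 windows satisfy the condition.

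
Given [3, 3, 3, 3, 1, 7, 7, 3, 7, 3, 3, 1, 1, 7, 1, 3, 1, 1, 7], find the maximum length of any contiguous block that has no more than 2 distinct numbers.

add 3: window [3] (1 distinct), len 1
add 3: window [3, 3] (1 distinct), len 2
add 3: window [3, 3, 3] (1 distinct), len 3
add 3: window [3, 3, 3, 3] (1 distinct), len 4
add 1: window [3, 3, 3, 3, 1] (2 distinct), len 5
add 7: window [1, 7] (2 distinct), len 2
add 7: window [1, 7, 7] (2 distinct), len 3
add 3: window [7, 7, 3] (2 distinct), len 3
add 7: window [7, 7, 3, 7] (2 distinct), len 4
add 3: window [7, 7, 3, 7, 3] (2 distinct), len 5
add 3: window [7, 7, 3, 7, 3, 3] (2 distinct), len 6
add 1: window [3, 3, 1] (2 distinct), len 3
add 1: window [3, 3, 1, 1] (2 distinct), len 4
add 7: window [1, 1, 7] (2 distinct), len 3
add 1: window [1, 1, 7, 1] (2 distinct), len 4
add 3: window [1, 3] (2 distinct), len 2
add 1: window [1, 3, 1] (2 distinct), len 3
add 1: window [1, 3, 1, 1] (2 distinct), len 4
add 7: window [1, 1, 7] (2 distinct), len 3
Longest length with ≤2 distinct: 6.

6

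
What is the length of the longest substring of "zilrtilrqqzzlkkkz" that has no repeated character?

5

[z] len 1
[z, i] len 2
[z, i, l] len 3
[z, i, l, r] len 4
[z, i, l, r, t] len 5
[l, r, t, i] len 4
[r, t, i, l] len 4
[t, i, l, r] len 4
[t, i, l, r, q] len 5
[q] len 1
[q, z] len 2
[z] len 1
[z, l] len 2
[z, l, k] len 3
[k] len 1
[k] len 1
[k, z] len 2
Longest all-distinct length: 5.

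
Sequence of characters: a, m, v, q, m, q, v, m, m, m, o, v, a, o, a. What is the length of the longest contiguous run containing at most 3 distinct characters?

add a: window [a] (1 distinct), len 1
add m: window [a, m] (2 distinct), len 2
add v: window [a, m, v] (3 distinct), len 3
add q: window [m, v, q] (3 distinct), len 3
add m: window [m, v, q, m] (3 distinct), len 4
add q: window [m, v, q, m, q] (3 distinct), len 5
add v: window [m, v, q, m, q, v] (3 distinct), len 6
add m: window [m, v, q, m, q, v, m] (3 distinct), len 7
add m: window [m, v, q, m, q, v, m, m] (3 distinct), len 8
add m: window [m, v, q, m, q, v, m, m, m] (3 distinct), len 9
add o: window [v, m, m, m, o] (3 distinct), len 5
add v: window [v, m, m, m, o, v] (3 distinct), len 6
add a: window [o, v, a] (3 distinct), len 3
add o: window [o, v, a, o] (3 distinct), len 4
add a: window [o, v, a, o, a] (3 distinct), len 5
Longest length with ≤3 distinct: 9.

9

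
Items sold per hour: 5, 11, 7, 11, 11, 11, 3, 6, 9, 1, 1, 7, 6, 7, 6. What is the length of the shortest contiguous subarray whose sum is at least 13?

2

Extend right; whenever the sum reaches 13, record the length and shrink from the left:
add 5: running sum 5 < 13
end 1: [5, 11] sum 16, len 2
end 2: [11, 7] sum 18, len 2
end 3: [7, 11] sum 18, len 2
end 4: [11, 11] sum 22, len 2
end 5: [11, 11] sum 22, len 2
end 6: [11, 3] sum 14, len 2
end 7: [11, 3, 6] sum 20, len 3
end 8: [6, 9] sum 15, len 2
end 9: [6, 9, 1] sum 16, len 3
end 10: [6, 9, 1, 1] sum 17, len 4
end 11: [9, 1, 1, 7] sum 18, len 4
end 12: [7, 6] sum 13, len 2
end 13: [6, 7] sum 13, len 2
end 14: [7, 6] sum 13, len 2
Shortest qualifying length: 2.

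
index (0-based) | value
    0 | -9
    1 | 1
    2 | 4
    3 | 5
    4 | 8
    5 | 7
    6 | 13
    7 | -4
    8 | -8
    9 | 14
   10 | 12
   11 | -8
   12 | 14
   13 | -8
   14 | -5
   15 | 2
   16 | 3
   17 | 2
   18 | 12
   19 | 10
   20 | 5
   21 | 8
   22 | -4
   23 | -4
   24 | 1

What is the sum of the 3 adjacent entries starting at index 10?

18

Elements at indices 10..12: 12, -8, 14
sum(12, -8, 14) = 18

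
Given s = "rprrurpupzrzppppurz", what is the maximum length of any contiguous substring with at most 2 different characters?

add r: window [r] (1 distinct), len 1
add p: window [r, p] (2 distinct), len 2
add r: window [r, p, r] (2 distinct), len 3
add r: window [r, p, r, r] (2 distinct), len 4
add u: window [r, r, u] (2 distinct), len 3
add r: window [r, r, u, r] (2 distinct), len 4
add p: window [r, p] (2 distinct), len 2
add u: window [p, u] (2 distinct), len 2
add p: window [p, u, p] (2 distinct), len 3
add z: window [p, z] (2 distinct), len 2
add r: window [z, r] (2 distinct), len 2
add z: window [z, r, z] (2 distinct), len 3
add p: window [z, p] (2 distinct), len 2
add p: window [z, p, p] (2 distinct), len 3
add p: window [z, p, p, p] (2 distinct), len 4
add p: window [z, p, p, p, p] (2 distinct), len 5
add u: window [p, p, p, p, u] (2 distinct), len 5
add r: window [u, r] (2 distinct), len 2
add z: window [r, z] (2 distinct), len 2
Longest length with ≤2 distinct: 5.

5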